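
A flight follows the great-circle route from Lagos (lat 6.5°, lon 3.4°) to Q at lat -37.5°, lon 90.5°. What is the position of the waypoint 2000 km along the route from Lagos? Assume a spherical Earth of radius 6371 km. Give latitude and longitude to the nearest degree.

≈ lat -5°, lon 18°

Write both endpoints as unit vectors p₁, p₂ with components (cos φ cos λ, cos φ sin λ, sin φ).
The central angle between the endpoints is δ = arccos(p₁·p₂) ≈ 1.600 rad (91.7°). The total great-circle distance is δ·R ≈ 1.600 × 6371 ≈ 10193 km, so the target fraction is f = 2000/10193 ≈ 0.196.
Interpolate at f ≈ 0.196 with slerp weights a = sin((1−f)δ)/sin δ ≈ 0.960, b = sin(fδ)/sin δ ≈ 0.309.
p = a·p₁ + b·p₂ ≈ (0.950, 0.302, -0.079); φ = arcsin(p_z) ≈ -4.55°, λ = atan2(p_y, p_x) ≈ 17.61°.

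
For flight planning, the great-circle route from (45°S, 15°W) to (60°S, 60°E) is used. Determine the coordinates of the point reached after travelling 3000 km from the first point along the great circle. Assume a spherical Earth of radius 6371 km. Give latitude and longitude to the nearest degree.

≈ (60°S, 23°E)

The haversine formula gives a central angle δ ≈ 0.790 rad (45.3°) between the endpoints. The total great-circle distance is δ·R ≈ 0.790 × 6371 ≈ 5033 km, so the target fraction is f = 3000/5033 ≈ 0.596.
Interpolate at f ≈ 0.596 with slerp weights a = sin((1−f)δ)/sin δ ≈ 0.442, b = sin(fδ)/sin δ ≈ 0.639.
p = a·p₁ + b·p₂ ≈ (0.461, 0.196, -0.865); φ = arcsin(p_z) ≈ -59.93°, λ = atan2(p_y, p_x) ≈ 22.99°.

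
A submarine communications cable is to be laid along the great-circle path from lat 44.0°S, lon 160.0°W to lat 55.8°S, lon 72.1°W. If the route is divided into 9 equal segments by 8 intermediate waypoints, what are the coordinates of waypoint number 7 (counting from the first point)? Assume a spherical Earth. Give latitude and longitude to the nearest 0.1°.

≈ lat 59.6°S, lon 93.5°W

Convert each endpoint to a unit vector on the sphere (x = cos φ cos λ, y = cos φ sin λ, z = sin φ).
The central angle between the endpoints is δ = arccos(p₁·p₂) ≈ 0.941 rad (53.9°).
Interpolate at f = 7/9 with slerp weights a = sin((1−f)δ)/sin δ ≈ 0.257, b = sin(fδ)/sin δ ≈ 0.827.
p = a·p₁ + b·p₂ ≈ (-0.031, -0.505, -0.862); φ = arcsin(p_z) ≈ -59.58°, λ = atan2(p_y, p_x) ≈ -93.48°.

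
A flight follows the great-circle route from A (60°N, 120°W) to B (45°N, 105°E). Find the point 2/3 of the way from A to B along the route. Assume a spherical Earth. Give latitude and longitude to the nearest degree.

Convert each endpoint to a unit vector on the sphere (x = cos φ cos λ, y = cos φ sin λ, z = sin φ).
The central angle between the endpoints is δ = arccos(p₁·p₂) ≈ 1.200 rad (68.8°).
Interpolate at f = 2/3 with slerp weights a = sin((1−f)δ)/sin δ ≈ 0.418, b = sin(fδ)/sin δ ≈ 0.770.
p = a·p₁ + b·p₂ ≈ (-0.245, 0.345, 0.906); φ = arcsin(p_z) ≈ 64.97°, λ = atan2(p_y, p_x) ≈ 125.43°.

≈ (65°N, 125°E)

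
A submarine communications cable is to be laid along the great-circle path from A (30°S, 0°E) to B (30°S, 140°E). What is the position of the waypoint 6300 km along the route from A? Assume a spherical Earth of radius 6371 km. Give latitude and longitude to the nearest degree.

Convert each endpoint to a unit vector on the sphere (x = cos φ cos λ, y = cos φ sin λ, z = sin φ).
The central angle between the endpoints is δ = arccos(p₁·p₂) ≈ 1.901 rad (108.9°). The total great-circle distance is δ·R ≈ 1.901 × 6371 ≈ 12113 km, so the target fraction is f = 6300/12113 ≈ 0.520.
Interpolate at f ≈ 0.520 with slerp weights a = sin((1−f)δ)/sin δ ≈ 0.836, b = sin(fδ)/sin δ ≈ 0.883.
p = a·p₁ + b·p₂ ≈ (0.138, 0.492, -0.860); φ = arcsin(p_z) ≈ -59.29°, λ = atan2(p_y, p_x) ≈ 74.29°.

≈ (59°S, 74°E)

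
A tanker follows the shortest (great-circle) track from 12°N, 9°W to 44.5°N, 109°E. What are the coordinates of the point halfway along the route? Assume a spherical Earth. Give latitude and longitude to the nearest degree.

≈ 45°N, 35°E

Write both endpoints as unit vectors p₁, p₂ with components (cos φ cos λ, cos φ sin λ, sin φ).
The central angle between the endpoints is δ = arccos(p₁·p₂) ≈ 1.754 rad (100.5°).
Interpolate at f = 1/2 with slerp weights a = sin((1−f)δ)/sin δ ≈ 0.782, b = sin(fδ)/sin δ ≈ 0.782.
p = a·p₁ + b·p₂ ≈ (0.574, 0.408, 0.710); φ = arcsin(p_z) ≈ 45.27°, λ = atan2(p_y, p_x) ≈ 35.39°.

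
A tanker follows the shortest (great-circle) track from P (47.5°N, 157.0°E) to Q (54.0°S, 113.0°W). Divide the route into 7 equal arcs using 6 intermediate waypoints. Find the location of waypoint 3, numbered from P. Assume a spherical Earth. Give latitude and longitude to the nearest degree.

≈ (3°N, 166°W)

From cos δ = sin φ₁ sin φ₂ + cos φ₁ cos φ₂ cos Δλ, the central angle is δ ≈ 2.210 rad (126.6°).
Interpolate at f = 3/7 with slerp weights a = sin((1−f)δ)/sin δ ≈ 1.187, b = sin(fδ)/sin δ ≈ 1.011.
p = a·p₁ + b·p₂ ≈ (-0.971, -0.234, 0.057); φ = arcsin(p_z) ≈ 3.28°, λ = atan2(p_y, p_x) ≈ -166.46°.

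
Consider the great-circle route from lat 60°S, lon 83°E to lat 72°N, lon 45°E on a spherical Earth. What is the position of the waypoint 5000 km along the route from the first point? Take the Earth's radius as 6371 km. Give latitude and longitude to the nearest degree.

The haversine formula gives a central angle δ ≈ 2.349 rad (134.6°) between the endpoints. The total great-circle distance is δ·R ≈ 2.349 × 6371 ≈ 14964 km, so the target fraction is f = 5000/14964 ≈ 0.334.
Interpolate at f ≈ 0.334 with slerp weights a = sin((1−f)δ)/sin δ ≈ 1.404, b = sin(fδ)/sin δ ≈ 0.992.
p = a·p₁ + b·p₂ ≈ (0.302, 0.914, -0.272); φ = arcsin(p_z) ≈ -15.80°, λ = atan2(p_y, p_x) ≈ 71.69°.

≈ lat 16°S, lon 72°E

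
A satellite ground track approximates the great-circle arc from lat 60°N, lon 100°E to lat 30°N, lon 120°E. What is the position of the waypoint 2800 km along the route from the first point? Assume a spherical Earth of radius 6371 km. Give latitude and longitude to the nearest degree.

≈ lat 37°N, lon 117°E

Write both endpoints as unit vectors p₁, p₂ with components (cos φ cos λ, cos φ sin λ, sin φ).
The central angle between the endpoints is δ = arccos(p₁·p₂) ≈ 0.574 rad (32.9°). The total great-circle distance is δ·R ≈ 0.574 × 6371 ≈ 3655 km, so the target fraction is f = 2800/3655 ≈ 0.766.
Interpolate at f ≈ 0.766 with slerp weights a = sin((1−f)δ)/sin δ ≈ 0.247, b = sin(fδ)/sin δ ≈ 0.784.
p = a·p₁ + b·p₂ ≈ (-0.361, 0.709, 0.605); φ = arcsin(p_z) ≈ 37.26°, λ = atan2(p_y, p_x) ≈ 116.96°.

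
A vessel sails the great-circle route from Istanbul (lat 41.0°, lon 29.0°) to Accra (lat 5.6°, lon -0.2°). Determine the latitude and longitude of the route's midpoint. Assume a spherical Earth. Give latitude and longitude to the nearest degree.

≈ lat 24°, lon 12°

Convert each endpoint to a unit vector on the sphere (x = cos φ cos λ, y = cos φ sin λ, z = sin φ).
The central angle between the endpoints is δ = arccos(p₁·p₂) ≈ 0.767 rad (44.0°).
Interpolate at f = 1/2 with slerp weights a = sin((1−f)δ)/sin δ ≈ 0.539, b = sin(fδ)/sin δ ≈ 0.539.
p = a·p₁ + b·p₂ ≈ (0.893, 0.195, 0.406); φ = arcsin(p_z) ≈ 23.98°, λ = atan2(p_y, p_x) ≈ 12.35°.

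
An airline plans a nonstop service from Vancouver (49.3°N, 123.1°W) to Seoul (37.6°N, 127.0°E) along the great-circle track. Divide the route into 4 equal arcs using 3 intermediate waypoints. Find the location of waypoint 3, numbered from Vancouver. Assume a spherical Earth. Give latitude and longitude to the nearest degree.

≈ (50°N, 145°E)

Write both endpoints as unit vectors p₁, p₂ with components (cos φ cos λ, cos φ sin λ, sin φ).
The central angle between the endpoints is δ = arccos(p₁·p₂) ≈ 1.280 rad (73.3°).
Interpolate at f = 3/4 with slerp weights a = sin((1−f)δ)/sin δ ≈ 0.328, b = sin(fδ)/sin δ ≈ 0.855.
p = a·p₁ + b·p₂ ≈ (-0.525, 0.362, 0.771); φ = arcsin(p_z) ≈ 50.41°, λ = atan2(p_y, p_x) ≈ 145.42°.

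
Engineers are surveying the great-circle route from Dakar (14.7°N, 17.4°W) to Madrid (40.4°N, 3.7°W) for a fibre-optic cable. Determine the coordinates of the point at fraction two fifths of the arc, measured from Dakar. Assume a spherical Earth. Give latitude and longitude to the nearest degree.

≈ 25°N, 13°W

Write both endpoints as unit vectors p₁, p₂ with components (cos φ cos λ, cos φ sin λ, sin φ).
The central angle between the endpoints is δ = arccos(p₁·p₂) ≈ 0.495 rad (28.3°).
Interpolate at f = 2/5 with slerp weights a = sin((1−f)δ)/sin δ ≈ 0.616, b = sin(fδ)/sin δ ≈ 0.414.
p = a·p₁ + b·p₂ ≈ (0.883, -0.199, 0.425); φ = arcsin(p_z) ≈ 25.13°, λ = atan2(p_y, p_x) ≈ -12.67°.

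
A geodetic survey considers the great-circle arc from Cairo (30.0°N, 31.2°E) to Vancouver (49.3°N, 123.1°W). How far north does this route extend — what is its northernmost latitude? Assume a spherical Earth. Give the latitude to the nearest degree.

≈ 76°N

The great circle lies in the plane with unit normal n̂ = (p₁ × p₂)/|p₁ × p₂|.
Here n̂_z ≈ -0.247; the vertex latitude is φ_max = arccos|n̂_z| ≈ 75.7°.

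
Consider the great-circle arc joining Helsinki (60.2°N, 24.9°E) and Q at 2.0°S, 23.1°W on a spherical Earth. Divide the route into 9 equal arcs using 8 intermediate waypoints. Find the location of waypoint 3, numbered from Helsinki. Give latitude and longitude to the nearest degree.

Write both endpoints as unit vectors p₁, p₂ with components (cos φ cos λ, cos φ sin λ, sin φ).
The central angle between the endpoints is δ = arccos(p₁·p₂) ≈ 1.264 rad (72.4°).
Interpolate at f = 3/9 with slerp weights a = sin((1−f)δ)/sin δ ≈ 0.783, b = sin(fδ)/sin δ ≈ 0.429.
p = a·p₁ + b·p₂ ≈ (0.747, -0.004, 0.664); φ = arcsin(p_z) ≈ 41.64°, λ = atan2(p_y, p_x) ≈ -0.34°.

≈ 42°N, 0°E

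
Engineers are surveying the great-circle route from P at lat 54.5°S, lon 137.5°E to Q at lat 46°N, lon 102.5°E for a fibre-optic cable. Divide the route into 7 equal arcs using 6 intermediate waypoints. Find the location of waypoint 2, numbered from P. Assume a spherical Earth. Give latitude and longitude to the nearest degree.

Convert each endpoint to a unit vector on the sphere (x = cos φ cos λ, y = cos φ sin λ, z = sin φ).
The central angle between the endpoints is δ = arccos(p₁·p₂) ≈ 1.829 rad (104.8°).
Interpolate at f = 2/7 with slerp weights a = sin((1−f)δ)/sin δ ≈ 0.998, b = sin(fδ)/sin δ ≈ 0.516.
p = a·p₁ + b·p₂ ≈ (-0.505, 0.742, -0.441); φ = arcsin(p_z) ≈ -26.19°, λ = atan2(p_y, p_x) ≈ 124.25°.

≈ lat 26°S, lon 124°E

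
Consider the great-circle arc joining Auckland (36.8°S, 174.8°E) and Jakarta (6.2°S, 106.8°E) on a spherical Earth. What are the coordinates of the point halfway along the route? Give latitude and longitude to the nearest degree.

≈ 25°S, 137°E

Convert each endpoint to a unit vector on the sphere (x = cos φ cos λ, y = cos φ sin λ, z = sin φ).
The central angle between the endpoints is δ = arccos(p₁·p₂) ≈ 1.199 rad (68.7°).
Interpolate at f = 1/2 with slerp weights a = sin((1−f)δ)/sin δ ≈ 0.606, b = sin(fδ)/sin δ ≈ 0.606.
p = a·p₁ + b·p₂ ≈ (-0.657, 0.620, -0.428); φ = arcsin(p_z) ≈ -25.36°, λ = atan2(p_y, p_x) ≈ 136.64°.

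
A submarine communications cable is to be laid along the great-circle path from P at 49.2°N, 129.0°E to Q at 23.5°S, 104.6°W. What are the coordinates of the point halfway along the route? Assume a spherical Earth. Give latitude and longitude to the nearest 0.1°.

≈ 25.6°N, 149.4°W

Write both endpoints as unit vectors p₁, p₂ with components (cos φ cos λ, cos φ sin λ, sin φ).
The central angle between the endpoints is δ = arccos(p₁·p₂) ≈ 2.288 rad (131.1°).
Interpolate at f = 1/2 with slerp weights a = sin((1−f)δ)/sin δ ≈ 1.208, b = sin(fδ)/sin δ ≈ 1.208.
p = a·p₁ + b·p₂ ≈ (-0.776, -0.459, 0.433); φ = arcsin(p_z) ≈ 25.65°, λ = atan2(p_y, p_x) ≈ -149.42°.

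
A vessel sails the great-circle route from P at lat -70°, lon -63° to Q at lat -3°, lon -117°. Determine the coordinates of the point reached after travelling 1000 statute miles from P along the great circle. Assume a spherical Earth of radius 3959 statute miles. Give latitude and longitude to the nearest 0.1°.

Convert each endpoint to a unit vector on the sphere (x = cos φ cos λ, y = cos φ sin λ, z = sin φ).
The central angle between the endpoints is δ = arccos(p₁·p₂) ≈ 1.318 rad (75.5°). The total great-circle distance is δ·R ≈ 1.318 × 3959 ≈ 5219 mi, so the target fraction is f = 1000/5219 ≈ 0.192.
Interpolate at f ≈ 0.192 with slerp weights a = sin((1−f)δ)/sin δ ≈ 0.904, b = sin(fδ)/sin δ ≈ 0.258.
p = a·p₁ + b·p₂ ≈ (0.023, -0.505, -0.863); φ = arcsin(p_z) ≈ -59.63°, λ = atan2(p_y, p_x) ≈ -87.36°.

≈ lat -59.6°, lon -87.4°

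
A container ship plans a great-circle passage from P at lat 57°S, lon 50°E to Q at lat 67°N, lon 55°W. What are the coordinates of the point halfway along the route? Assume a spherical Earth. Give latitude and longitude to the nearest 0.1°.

≈ lat 8.0°N, lon 9.6°E

Write both endpoints as unit vectors p₁, p₂ with components (cos φ cos λ, cos φ sin λ, sin φ).
The central angle between the endpoints is δ = arccos(p₁·p₂) ≈ 2.545 rad (145.8°).
Interpolate at f = 1/2 with slerp weights a = sin((1−f)δ)/sin δ ≈ 1.700, b = sin(fδ)/sin δ ≈ 1.700.
p = a·p₁ + b·p₂ ≈ (0.976, 0.165, 0.139); φ = arcsin(p_z) ≈ 8.00°, λ = atan2(p_y, p_x) ≈ 9.60°.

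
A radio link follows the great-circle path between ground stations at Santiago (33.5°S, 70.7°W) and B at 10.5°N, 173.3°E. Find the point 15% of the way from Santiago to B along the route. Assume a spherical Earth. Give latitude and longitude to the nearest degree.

≈ 33°S, 92°W

The haversine formula gives a central angle δ ≈ 2.049 rad (117.4°) between the endpoints.
Interpolate at f = 0.15 with slerp weights a = sin((1−f)δ)/sin δ ≈ 1.110, b = sin(fδ)/sin δ ≈ 0.341.
p = a·p₁ + b·p₂ ≈ (-0.027, -0.834, -0.550); φ = arcsin(p_z) ≈ -33.40°, λ = atan2(p_y, p_x) ≈ -91.84°.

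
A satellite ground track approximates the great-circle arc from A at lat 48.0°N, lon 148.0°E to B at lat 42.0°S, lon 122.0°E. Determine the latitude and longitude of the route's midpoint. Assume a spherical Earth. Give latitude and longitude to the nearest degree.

≈ lat 3°N, lon 134°E

From cos δ = sin φ₁ sin φ₂ + cos φ₁ cos φ₂ cos Δλ, the central angle is δ ≈ 1.621 rad (92.9°).
Interpolate at f = 1/2 with slerp weights a = sin((1−f)δ)/sin δ ≈ 0.726, b = sin(fδ)/sin δ ≈ 0.726.
p = a·p₁ + b·p₂ ≈ (-0.697, 0.715, 0.054); φ = arcsin(p_z) ≈ 3.08°, λ = atan2(p_y, p_x) ≈ 134.31°.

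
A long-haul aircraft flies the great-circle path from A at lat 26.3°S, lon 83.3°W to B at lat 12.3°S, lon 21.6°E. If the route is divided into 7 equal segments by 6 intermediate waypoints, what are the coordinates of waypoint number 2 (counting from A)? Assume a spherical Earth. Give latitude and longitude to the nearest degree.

Convert each endpoint to a unit vector on the sphere (x = cos φ cos λ, y = cos φ sin λ, z = sin φ).
The central angle between the endpoints is δ = arccos(p₁·p₂) ≈ 1.702 rad (97.5°).
Interpolate at f = 2/7 with slerp weights a = sin((1−f)δ)/sin δ ≈ 0.946, b = sin(fδ)/sin δ ≈ 0.471.
p = a·p₁ + b·p₂ ≈ (0.527, -0.673, -0.519); φ = arcsin(p_z) ≈ -31.30°, λ = atan2(p_y, p_x) ≈ -51.91°.

≈ lat 31°S, lon 52°W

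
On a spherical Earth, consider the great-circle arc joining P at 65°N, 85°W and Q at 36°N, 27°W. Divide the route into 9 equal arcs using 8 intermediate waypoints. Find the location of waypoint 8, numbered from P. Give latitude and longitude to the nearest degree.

Write both endpoints as unit vectors p₁, p₂ with components (cos φ cos λ, cos φ sin λ, sin φ).
The central angle between the endpoints is δ = arccos(p₁·p₂) ≈ 0.776 rad (44.4°).
Interpolate at f = 8/9 with slerp weights a = sin((1−f)δ)/sin δ ≈ 0.123, b = sin(fδ)/sin δ ≈ 0.909.
p = a·p₁ + b·p₂ ≈ (0.659, -0.385, 0.645); φ = arcsin(p_z) ≈ 40.20°, λ = atan2(p_y, p_x) ≈ -30.31°.

≈ 40°N, 30°W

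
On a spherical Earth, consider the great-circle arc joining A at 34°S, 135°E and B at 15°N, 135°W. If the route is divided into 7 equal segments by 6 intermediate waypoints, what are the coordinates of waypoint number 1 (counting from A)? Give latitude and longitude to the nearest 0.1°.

≈ 29.9°S, 150.9°E

From cos δ = sin φ₁ sin φ₂ + cos φ₁ cos φ₂ cos Δλ, the central angle is δ ≈ 1.716 rad (98.3°).
Interpolate at f = 1/7 with slerp weights a = sin((1−f)δ)/sin δ ≈ 1.006, b = sin(fδ)/sin δ ≈ 0.245.
p = a·p₁ + b·p₂ ≈ (-0.757, 0.422, -0.499); φ = arcsin(p_z) ≈ -29.92°, λ = atan2(p_y, p_x) ≈ 150.86°.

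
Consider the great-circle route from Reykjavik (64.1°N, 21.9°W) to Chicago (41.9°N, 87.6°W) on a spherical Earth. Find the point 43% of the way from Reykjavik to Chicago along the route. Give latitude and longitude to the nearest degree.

Write both endpoints as unit vectors p₁, p₂ with components (cos φ cos λ, cos φ sin λ, sin φ).
The central angle between the endpoints is δ = arccos(p₁·p₂) ≈ 0.746 rad (42.7°).
Interpolate at f = 0.43 with slerp weights a = sin((1−f)δ)/sin δ ≈ 0.608, b = sin(fδ)/sin δ ≈ 0.465.
p = a·p₁ + b·p₂ ≈ (0.261, -0.444, 0.857); φ = arcsin(p_z) ≈ 58.98°, λ = atan2(p_y, p_x) ≈ -59.60°.

≈ 59°N, 60°W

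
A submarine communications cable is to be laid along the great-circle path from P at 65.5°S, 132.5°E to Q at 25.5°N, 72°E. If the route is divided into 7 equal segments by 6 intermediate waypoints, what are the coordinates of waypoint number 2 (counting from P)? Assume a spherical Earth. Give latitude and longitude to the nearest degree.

≈ 42°S, 101°E

The haversine formula gives a central angle δ ≈ 1.780 rad (102.0°) between the endpoints.
Interpolate at f = 2/7 with slerp weights a = sin((1−f)δ)/sin δ ≈ 0.977, b = sin(fδ)/sin δ ≈ 0.498.
p = a·p₁ + b·p₂ ≈ (-0.135, 0.726, -0.675); φ = arcsin(p_z) ≈ -42.42°, λ = atan2(p_y, p_x) ≈ 100.52°.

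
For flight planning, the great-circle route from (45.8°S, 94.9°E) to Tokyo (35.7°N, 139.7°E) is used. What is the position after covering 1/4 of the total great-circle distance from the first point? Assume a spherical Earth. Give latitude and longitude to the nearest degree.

Write both endpoints as unit vectors p₁, p₂ with components (cos φ cos λ, cos φ sin λ, sin φ).
The central angle between the endpoints is δ = arccos(p₁·p₂) ≈ 1.587 rad (91.0°).
Interpolate at f = 1/4 with slerp weights a = sin((1−f)δ)/sin δ ≈ 0.929, b = sin(fδ)/sin δ ≈ 0.387.
p = a·p₁ + b·p₂ ≈ (-0.295, 0.848, -0.440); φ = arcsin(p_z) ≈ -26.12°, λ = atan2(p_y, p_x) ≈ 109.16°.

≈ (26°S, 109°E)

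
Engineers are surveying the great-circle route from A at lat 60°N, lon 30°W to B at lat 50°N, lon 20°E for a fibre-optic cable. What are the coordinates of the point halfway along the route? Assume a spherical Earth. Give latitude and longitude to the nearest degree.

≈ lat 58°N, lon 2°W

Convert each endpoint to a unit vector on the sphere (x = cos φ cos λ, y = cos φ sin λ, z = sin φ).
The central angle between the endpoints is δ = arccos(p₁·p₂) ≈ 0.516 rad (29.5°).
Interpolate at f = 1/2 with slerp weights a = sin((1−f)δ)/sin δ ≈ 0.517, b = sin(fδ)/sin δ ≈ 0.517.
p = a·p₁ + b·p₂ ≈ (0.536, -0.016, 0.844); φ = arcsin(p_z) ≈ 57.56°, λ = atan2(p_y, p_x) ≈ -1.67°.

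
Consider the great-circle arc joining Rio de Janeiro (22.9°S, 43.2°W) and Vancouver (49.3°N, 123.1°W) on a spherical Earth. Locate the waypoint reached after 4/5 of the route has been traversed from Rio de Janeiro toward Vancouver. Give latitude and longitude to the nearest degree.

≈ 39°N, 99°W

Convert each endpoint to a unit vector on the sphere (x = cos φ cos λ, y = cos φ sin λ, z = sin φ).
The central angle between the endpoints is δ = arccos(p₁·p₂) ≈ 1.762 rad (100.9°).
Interpolate at f = 4/5 with slerp weights a = sin((1−f)δ)/sin δ ≈ 0.351, b = sin(fδ)/sin δ ≈ 1.005.
p = a·p₁ + b·p₂ ≈ (-0.122, -0.771, 0.625); φ = arcsin(p_z) ≈ 38.71°, λ = atan2(p_y, p_x) ≈ -98.99°.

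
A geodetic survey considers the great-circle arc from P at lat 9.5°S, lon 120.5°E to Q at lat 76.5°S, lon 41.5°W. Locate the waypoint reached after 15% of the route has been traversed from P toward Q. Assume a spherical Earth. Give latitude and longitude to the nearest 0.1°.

≈ lat 23.5°S, lon 119.4°E

From cos δ = sin φ₁ sin φ₂ + cos φ₁ cos φ₂ cos Δλ, the central angle is δ ≈ 1.629 rad (93.4°).
Interpolate at f = 0.15 with slerp weights a = sin((1−f)δ)/sin δ ≈ 0.984, b = sin(fδ)/sin δ ≈ 0.242.
p = a·p₁ + b·p₂ ≈ (-0.450, 0.799, -0.398); φ = arcsin(p_z) ≈ -23.46°, λ = atan2(p_y, p_x) ≈ 119.41°.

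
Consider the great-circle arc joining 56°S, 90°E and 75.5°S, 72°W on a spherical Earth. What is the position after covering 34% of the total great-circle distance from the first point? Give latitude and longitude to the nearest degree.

≈ 72°S, 85°E

Write both endpoints as unit vectors p₁, p₂ with components (cos φ cos λ, cos φ sin λ, sin φ).
The central angle between the endpoints is δ = arccos(p₁·p₂) ≈ 0.837 rad (48.0°).
Interpolate at f = 0.34 with slerp weights a = sin((1−f)δ)/sin δ ≈ 0.707, b = sin(fδ)/sin δ ≈ 0.378.
p = a·p₁ + b·p₂ ≈ (0.029, 0.305, -0.952); φ = arcsin(p_z) ≈ -72.15°, λ = atan2(p_y, p_x) ≈ 84.52°.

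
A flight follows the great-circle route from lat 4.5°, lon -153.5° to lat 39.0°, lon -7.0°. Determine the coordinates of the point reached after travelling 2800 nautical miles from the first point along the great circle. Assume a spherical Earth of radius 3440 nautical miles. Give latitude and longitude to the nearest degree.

≈ lat 42°, lon -122°

Write both endpoints as unit vectors p₁, p₂ with components (cos φ cos λ, cos φ sin λ, sin φ).
The central angle between the endpoints is δ = arccos(p₁·p₂) ≈ 2.210 rad (126.6°). The total great-circle distance is δ·R ≈ 2.210 × 3440 ≈ 7603 nmi, so the target fraction is f = 2800/7603 ≈ 0.368.
Interpolate at f ≈ 0.368 with slerp weights a = sin((1−f)δ)/sin δ ≈ 1.227, b = sin(fδ)/sin δ ≈ 0.906.
p = a·p₁ + b·p₂ ≈ (-0.396, -0.632, 0.666); φ = arcsin(p_z) ≈ 41.79°, λ = atan2(p_y, p_x) ≈ -122.09°.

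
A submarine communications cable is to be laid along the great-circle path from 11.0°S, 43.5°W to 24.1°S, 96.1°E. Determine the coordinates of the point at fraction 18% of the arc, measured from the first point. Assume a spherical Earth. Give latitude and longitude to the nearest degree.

≈ 26°S, 25°W

Convert each endpoint to a unit vector on the sphere (x = cos φ cos λ, y = cos φ sin λ, z = sin φ).
The central angle between the endpoints is δ = arccos(p₁·p₂) ≈ 2.220 rad (127.2°).
Interpolate at f = 0.18 with slerp weights a = sin((1−f)δ)/sin δ ≈ 1.216, b = sin(fδ)/sin δ ≈ 0.488.
p = a·p₁ + b·p₂ ≈ (0.819, -0.379, -0.432); φ = arcsin(p_z) ≈ -25.56°, λ = atan2(p_y, p_x) ≈ -24.82°.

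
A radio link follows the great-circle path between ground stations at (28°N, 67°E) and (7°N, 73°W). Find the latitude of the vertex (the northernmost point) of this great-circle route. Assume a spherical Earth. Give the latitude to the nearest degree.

The great circle lies in the plane with unit normal n̂ = (p₁ × p₂)/|p₁ × p₂|.
Here n̂_z ≈ -0.714; the vertex latitude is φ_max = arccos|n̂_z| ≈ 44.5°.
Check via Clairaut: cos φ_max = |cos φ₁| · sin C = cos(28.0°)·sin(53.9°) ≈ 0.714, again giving ≈ 44.5°.

≈ 44°N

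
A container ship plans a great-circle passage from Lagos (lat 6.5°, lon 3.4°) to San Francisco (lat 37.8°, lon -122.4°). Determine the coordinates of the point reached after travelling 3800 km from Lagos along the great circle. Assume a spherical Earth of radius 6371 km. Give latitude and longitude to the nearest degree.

≈ lat 30°, lon -23°

The haversine formula gives a central angle δ ≈ 1.971 rad (112.9°) between the endpoints. The total great-circle distance is δ·R ≈ 1.971 × 6371 ≈ 12559 km, so the target fraction is f = 3800/12559 ≈ 0.303.
Interpolate at f ≈ 0.303 with slerp weights a = sin((1−f)δ)/sin δ ≈ 1.065, b = sin(fδ)/sin δ ≈ 0.610.
p = a·p₁ + b·p₂ ≈ (0.798, -0.344, 0.494); φ = arcsin(p_z) ≈ 29.63°, λ = atan2(p_y, p_x) ≈ -23.33°.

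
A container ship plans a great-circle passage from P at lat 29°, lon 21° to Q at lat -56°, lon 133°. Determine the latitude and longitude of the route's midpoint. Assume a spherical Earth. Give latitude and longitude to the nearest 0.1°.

≈ lat -22.2°, lon 58.9°

The haversine formula gives a central angle δ ≈ 2.196 rad (125.8°) between the endpoints.
Interpolate at f = 1/2 with slerp weights a = sin((1−f)δ)/sin δ ≈ 1.098, b = sin(fδ)/sin δ ≈ 1.098.
p = a·p₁ + b·p₂ ≈ (0.478, 0.793, -0.378); φ = arcsin(p_z) ≈ -22.20°, λ = atan2(p_y, p_x) ≈ 58.94°.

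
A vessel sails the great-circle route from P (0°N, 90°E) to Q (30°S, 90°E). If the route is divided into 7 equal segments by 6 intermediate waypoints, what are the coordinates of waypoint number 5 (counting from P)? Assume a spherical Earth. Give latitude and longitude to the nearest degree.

≈ (21°S, 90°E)

From cos δ = sin φ₁ sin φ₂ + cos φ₁ cos φ₂ cos Δλ, the central angle is δ ≈ 0.524 rad (30.0°).
Interpolate at f = 5/7 with slerp weights a = sin((1−f)δ)/sin δ ≈ 0.298, b = sin(fδ)/sin δ ≈ 0.731.
p = a·p₁ + b·p₂ ≈ (0.000, 0.931, -0.365); φ = arcsin(p_z) ≈ -21.43°, λ = atan2(p_y, p_x) ≈ 90.00°.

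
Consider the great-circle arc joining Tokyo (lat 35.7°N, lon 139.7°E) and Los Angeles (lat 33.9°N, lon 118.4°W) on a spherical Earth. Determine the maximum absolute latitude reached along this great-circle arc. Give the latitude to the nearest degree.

The great circle lies in the plane with unit normal n̂ = (p₁ × p₂)/|p₁ × p₂|.
Here n̂_z ≈ +0.671; the vertex latitude is φ_max = arccos|n̂_z| ≈ 47.8°.
Check via Clairaut: cos φ_max = |cos φ₁| · sin C = cos(35.7°)·sin(55.8°) ≈ 0.671, again giving ≈ 47.8°.

≈ 48°N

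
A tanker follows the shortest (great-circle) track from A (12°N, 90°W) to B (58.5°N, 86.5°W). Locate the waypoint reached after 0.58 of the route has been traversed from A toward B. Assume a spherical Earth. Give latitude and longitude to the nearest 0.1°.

≈ (39.0°N, 88.5°W)

Write both endpoints as unit vectors p₁, p₂ with components (cos φ cos λ, cos φ sin λ, sin φ).
The central angle between the endpoints is δ = arccos(p₁·p₂) ≈ 0.813 rad (46.6°).
Interpolate at f = 0.58 with slerp weights a = sin((1−f)δ)/sin δ ≈ 0.461, b = sin(fδ)/sin δ ≈ 0.625.
p = a·p₁ + b·p₂ ≈ (0.020, -0.777, 0.629); φ = arcsin(p_z) ≈ 38.98°, λ = atan2(p_y, p_x) ≈ -88.53°.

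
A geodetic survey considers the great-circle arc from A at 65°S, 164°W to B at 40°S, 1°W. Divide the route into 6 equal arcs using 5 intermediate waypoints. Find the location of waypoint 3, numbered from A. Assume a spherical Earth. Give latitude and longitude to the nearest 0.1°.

Convert each endpoint to a unit vector on the sphere (x = cos φ cos λ, y = cos φ sin λ, z = sin φ).
The central angle between the endpoints is δ = arccos(p₁·p₂) ≈ 1.294 rad (74.2°).
Interpolate at f = 3/6 with slerp weights a = sin((1−f)δ)/sin δ ≈ 0.627, b = sin(fδ)/sin δ ≈ 0.627.
p = a·p₁ + b·p₂ ≈ (0.225, -0.081, -0.971); φ = arcsin(p_z) ≈ -76.13°, λ = atan2(p_y, p_x) ≈ -19.85°.

≈ 76.1°S, 19.9°W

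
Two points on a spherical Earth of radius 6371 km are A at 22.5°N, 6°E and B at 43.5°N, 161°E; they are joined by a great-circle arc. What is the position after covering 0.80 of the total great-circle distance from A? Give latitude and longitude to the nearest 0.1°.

≈ 62.3°N, 141.4°E

Write both endpoints as unit vectors p₁, p₂ with components (cos φ cos λ, cos φ sin λ, sin φ).
The central angle between the endpoints is δ = arccos(p₁·p₂) ≈ 1.922 rad (110.1°).
Interpolate at f = 0.80 with slerp weights a = sin((1−f)δ)/sin δ ≈ 0.399, b = sin(fδ)/sin δ ≈ 1.064.
p = a·p₁ + b·p₂ ≈ (-0.363, 0.290, 0.886); φ = arcsin(p_z) ≈ 62.31°, λ = atan2(p_y, p_x) ≈ 141.39°.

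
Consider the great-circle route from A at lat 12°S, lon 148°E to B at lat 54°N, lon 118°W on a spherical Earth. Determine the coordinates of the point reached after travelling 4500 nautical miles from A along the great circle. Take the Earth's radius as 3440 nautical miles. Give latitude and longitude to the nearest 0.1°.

From cos δ = sin φ₁ sin φ₂ + cos φ₁ cos φ₂ cos Δλ, the central angle is δ ≈ 1.781 rad (102.0°). The total great-circle distance is δ·R ≈ 1.781 × 3440 ≈ 6125 nmi, so the target fraction is f = 4500/6125 ≈ 0.735.
Interpolate at f ≈ 0.735 with slerp weights a = sin((1−f)δ)/sin δ ≈ 0.465, b = sin(fδ)/sin δ ≈ 0.987.
p = a·p₁ + b·p₂ ≈ (-0.658, -0.271, 0.702); φ = arcsin(p_z) ≈ 44.59°, λ = atan2(p_y, p_x) ≈ -157.61°.

≈ lat 44.6°N, lon 157.6°W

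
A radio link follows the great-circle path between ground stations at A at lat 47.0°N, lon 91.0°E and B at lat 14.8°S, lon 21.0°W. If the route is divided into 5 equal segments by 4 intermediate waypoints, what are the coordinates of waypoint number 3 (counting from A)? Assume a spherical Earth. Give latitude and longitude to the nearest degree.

≈ lat 19°N, lon 11°E

Write both endpoints as unit vectors p₁, p₂ with components (cos φ cos λ, cos φ sin λ, sin φ).
The central angle between the endpoints is δ = arccos(p₁·p₂) ≈ 2.020 rad (115.7°).
Interpolate at f = 3/5 with slerp weights a = sin((1−f)δ)/sin δ ≈ 0.802, b = sin(fδ)/sin δ ≈ 1.039.
p = a·p₁ + b·p₂ ≈ (0.928, 0.187, 0.321); φ = arcsin(p_z) ≈ 18.74°, λ = atan2(p_y, p_x) ≈ 11.39°.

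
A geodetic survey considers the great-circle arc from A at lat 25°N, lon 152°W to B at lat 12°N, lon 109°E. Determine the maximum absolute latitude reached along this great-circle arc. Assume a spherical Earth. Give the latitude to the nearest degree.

The great circle lies in the plane with unit normal n̂ = (p₁ × p₂)/|p₁ × p₂|.
Here n̂_z ≈ -0.877; the vertex latitude is φ_max = arccos|n̂_z| ≈ 28.8°.
Check via Clairaut: cos φ_max = |cos φ₁| · sin C = cos(25.0°)·sin(75.3°) ≈ 0.877, again giving ≈ 28.8°.

≈ 29°N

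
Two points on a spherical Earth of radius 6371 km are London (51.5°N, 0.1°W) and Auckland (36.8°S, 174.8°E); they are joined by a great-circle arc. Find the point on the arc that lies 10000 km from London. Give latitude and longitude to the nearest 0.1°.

Convert each endpoint to a unit vector on the sphere (x = cos φ cos λ, y = cos φ sin λ, z = sin φ).
The central angle between the endpoints is δ = arccos(p₁·p₂) ≈ 2.877 rad (164.9°). The total great-circle distance is δ·R ≈ 2.877 × 6371 ≈ 18332 km, so the target fraction is f = 10000/18332 ≈ 0.546.
Interpolate at f ≈ 0.546 with slerp weights a = sin((1−f)δ)/sin δ ≈ 3.697, b = sin(fδ)/sin δ ≈ 3.829.
p = a·p₁ + b·p₂ ≈ (-0.752, 0.274, 0.600); φ = arcsin(p_z) ≈ 36.86°, λ = atan2(p_y, p_x) ≈ 159.98°.

≈ (36.9°N, 160.0°E)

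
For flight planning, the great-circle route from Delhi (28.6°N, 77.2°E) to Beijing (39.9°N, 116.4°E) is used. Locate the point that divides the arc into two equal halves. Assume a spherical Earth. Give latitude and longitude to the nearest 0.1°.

≈ 35.8°N, 95.4°E

Convert each endpoint to a unit vector on the sphere (x = cos φ cos λ, y = cos φ sin λ, z = sin φ).
The central angle between the endpoints is δ = arccos(p₁·p₂) ≈ 0.593 rad (34.0°).
Interpolate at f = 1/2 with slerp weights a = sin((1−f)δ)/sin δ ≈ 0.523, b = sin(fδ)/sin δ ≈ 0.523.
p = a·p₁ + b·p₂ ≈ (-0.077, 0.807, 0.586); φ = arcsin(p_z) ≈ 35.85°, λ = atan2(p_y, p_x) ≈ 95.43°.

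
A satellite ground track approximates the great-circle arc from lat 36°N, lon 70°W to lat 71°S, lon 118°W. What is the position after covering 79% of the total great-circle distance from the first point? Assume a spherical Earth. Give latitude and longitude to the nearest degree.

≈ lat 50°S, lon 94°W

From cos δ = sin φ₁ sin φ₂ + cos φ₁ cos φ₂ cos Δλ, the central angle is δ ≈ 1.960 rad (112.3°).
Interpolate at f = 0.79 with slerp weights a = sin((1−f)δ)/sin δ ≈ 0.432, b = sin(fδ)/sin δ ≈ 1.081.
p = a·p₁ + b·p₂ ≈ (-0.046, -0.639, -0.768); φ = arcsin(p_z) ≈ -50.13°, λ = atan2(p_y, p_x) ≈ -94.07°.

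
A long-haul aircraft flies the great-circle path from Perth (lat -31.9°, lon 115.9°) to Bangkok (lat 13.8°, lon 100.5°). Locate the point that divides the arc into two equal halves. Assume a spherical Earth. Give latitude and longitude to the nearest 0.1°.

≈ lat -9.1°, lon 107.7°

The haversine formula gives a central angle δ ≈ 0.838 rad (48.0°) between the endpoints.
Interpolate at f = 1/2 with slerp weights a = sin((1−f)δ)/sin δ ≈ 0.547, b = sin(fδ)/sin δ ≈ 0.547.
p = a·p₁ + b·p₂ ≈ (-0.300, 0.941, -0.159); φ = arcsin(p_z) ≈ -9.13°, λ = atan2(p_y, p_x) ≈ 107.68°.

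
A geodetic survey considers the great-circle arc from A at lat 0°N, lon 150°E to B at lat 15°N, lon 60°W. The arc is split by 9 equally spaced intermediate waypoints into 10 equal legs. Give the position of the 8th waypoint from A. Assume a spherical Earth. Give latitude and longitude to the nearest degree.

The haversine formula gives a central angle δ ≈ 2.562 rad (146.8°) between the endpoints.
Interpolate at f = 8/10 with slerp weights a = sin((1−f)δ)/sin δ ≈ 0.895, b = sin(fδ)/sin δ ≈ 1.620.
p = a·p₁ + b·p₂ ≈ (0.008, -0.908, 0.419); φ = arcsin(p_z) ≈ 24.79°, λ = atan2(p_y, p_x) ≈ -89.52°.

≈ lat 25°N, lon 90°W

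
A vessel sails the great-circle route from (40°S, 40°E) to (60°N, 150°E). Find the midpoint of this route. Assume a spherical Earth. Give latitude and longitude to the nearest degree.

Convert each endpoint to a unit vector on the sphere (x = cos φ cos λ, y = cos φ sin λ, z = sin φ).
The central angle between the endpoints is δ = arccos(p₁·p₂) ≈ 2.329 rad (133.4°).
Interpolate at f = 1/2 with slerp weights a = sin((1−f)δ)/sin δ ≈ 1.265, b = sin(fδ)/sin δ ≈ 1.265.
p = a·p₁ + b·p₂ ≈ (0.195, 0.939, 0.282); φ = arcsin(p_z) ≈ 16.41°, λ = atan2(p_y, p_x) ≈ 78.30°.

≈ (16°N, 78°E)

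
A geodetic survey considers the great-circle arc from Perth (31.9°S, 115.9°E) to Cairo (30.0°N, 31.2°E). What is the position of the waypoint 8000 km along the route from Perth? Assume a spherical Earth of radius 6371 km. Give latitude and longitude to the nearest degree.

≈ (13°N, 57°E)

From cos δ = sin φ₁ sin φ₂ + cos φ₁ cos φ₂ cos Δλ, the central angle is δ ≈ 1.768 rad (101.3°). The total great-circle distance is δ·R ≈ 1.768 × 6371 ≈ 11266 km, so the target fraction is f = 8000/11266 ≈ 0.710.
Interpolate at f ≈ 0.710 with slerp weights a = sin((1−f)δ)/sin δ ≈ 0.500, b = sin(fδ)/sin δ ≈ 0.970.
p = a·p₁ + b·p₂ ≈ (0.533, 0.817, 0.220); φ = arcsin(p_z) ≈ 12.74°, λ = atan2(p_y, p_x) ≈ 56.89°.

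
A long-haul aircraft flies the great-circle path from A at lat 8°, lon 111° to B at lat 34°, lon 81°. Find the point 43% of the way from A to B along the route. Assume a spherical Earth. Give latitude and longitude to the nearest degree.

≈ lat 20°, lon 99°

Write both endpoints as unit vectors p₁, p₂ with components (cos φ cos λ, cos φ sin λ, sin φ).
The central angle between the endpoints is δ = arccos(p₁·p₂) ≈ 0.662 rad (37.9°).
Interpolate at f = 0.43 with slerp weights a = sin((1−f)δ)/sin δ ≈ 0.599, b = sin(fδ)/sin δ ≈ 0.457.
p = a·p₁ + b·p₂ ≈ (-0.153, 0.928, 0.339); φ = arcsin(p_z) ≈ 19.81°, λ = atan2(p_y, p_x) ≈ 99.39°.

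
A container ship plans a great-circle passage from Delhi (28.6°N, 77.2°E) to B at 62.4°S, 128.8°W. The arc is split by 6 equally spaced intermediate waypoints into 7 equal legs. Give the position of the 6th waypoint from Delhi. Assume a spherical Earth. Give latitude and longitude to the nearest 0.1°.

From cos δ = sin φ₁ sin φ₂ + cos φ₁ cos φ₂ cos Δλ, the central angle is δ ≈ 2.481 rad (142.2°).
Interpolate at f = 6/7 with slerp weights a = sin((1−f)δ)/sin δ ≈ 0.566, b = sin(fδ)/sin δ ≈ 1.385.
p = a·p₁ + b·p₂ ≈ (-0.292, -0.015, -0.956); φ = arcsin(p_z) ≈ -73.00°, λ = atan2(p_y, p_x) ≈ -176.96°.

≈ 73.0°S, 177.0°W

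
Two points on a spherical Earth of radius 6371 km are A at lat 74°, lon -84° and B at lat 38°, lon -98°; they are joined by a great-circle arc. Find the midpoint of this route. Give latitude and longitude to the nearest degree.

≈ lat 56°, lon -94°

Convert each endpoint to a unit vector on the sphere (x = cos φ cos λ, y = cos φ sin λ, z = sin φ).
The central angle between the endpoints is δ = arccos(p₁·p₂) ≈ 0.639 rad (36.6°).
Interpolate at f = 1/2 with slerp weights a = sin((1−f)δ)/sin δ ≈ 0.527, b = sin(fδ)/sin δ ≈ 0.527.
p = a·p₁ + b·p₂ ≈ (-0.043, -0.555, 0.831); φ = arcsin(p_z) ≈ 56.15°, λ = atan2(p_y, p_x) ≈ -94.38°.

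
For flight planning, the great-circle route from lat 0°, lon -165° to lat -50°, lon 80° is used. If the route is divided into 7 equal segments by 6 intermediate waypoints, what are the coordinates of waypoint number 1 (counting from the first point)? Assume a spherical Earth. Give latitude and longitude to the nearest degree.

Write both endpoints as unit vectors p₁, p₂ with components (cos φ cos λ, cos φ sin λ, sin φ).
The central angle between the endpoints is δ = arccos(p₁·p₂) ≈ 1.846 rad (105.8°).
Interpolate at f = 1/7 with slerp weights a = sin((1−f)δ)/sin δ ≈ 1.039, b = sin(fδ)/sin δ ≈ 0.271.
p = a·p₁ + b·p₂ ≈ (-0.973, -0.097, -0.207); φ = arcsin(p_z) ≈ -11.97°, λ = atan2(p_y, p_x) ≈ -174.28°.

≈ lat -12°, lon -174°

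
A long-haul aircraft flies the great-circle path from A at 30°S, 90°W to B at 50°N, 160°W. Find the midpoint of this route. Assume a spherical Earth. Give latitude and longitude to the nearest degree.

≈ 12°N, 119°W

Convert each endpoint to a unit vector on the sphere (x = cos φ cos λ, y = cos φ sin λ, z = sin φ).
The central angle between the endpoints is δ = arccos(p₁·p₂) ≈ 1.765 rad (101.1°).
Interpolate at f = 1/2 with slerp weights a = sin((1−f)δ)/sin δ ≈ 0.787, b = sin(fδ)/sin δ ≈ 0.787.
p = a·p₁ + b·p₂ ≈ (-0.475, -0.855, 0.209); φ = arcsin(p_z) ≈ 12.09°, λ = atan2(p_y, p_x) ≈ -119.09°.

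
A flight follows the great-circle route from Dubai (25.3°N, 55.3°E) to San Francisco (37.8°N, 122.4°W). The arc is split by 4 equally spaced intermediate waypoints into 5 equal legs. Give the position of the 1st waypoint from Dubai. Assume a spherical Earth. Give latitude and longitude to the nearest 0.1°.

≈ 48.7°N, 54.1°E

The haversine formula gives a central angle δ ≈ 2.040 rad (116.9°) between the endpoints.
Interpolate at f = 1/5 with slerp weights a = sin((1−f)δ)/sin δ ≈ 1.119, b = sin(fδ)/sin δ ≈ 0.445.
p = a·p₁ + b·p₂ ≈ (0.388, 0.535, 0.751); φ = arcsin(p_z) ≈ 48.65°, λ = atan2(p_y, p_x) ≈ 54.08°.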